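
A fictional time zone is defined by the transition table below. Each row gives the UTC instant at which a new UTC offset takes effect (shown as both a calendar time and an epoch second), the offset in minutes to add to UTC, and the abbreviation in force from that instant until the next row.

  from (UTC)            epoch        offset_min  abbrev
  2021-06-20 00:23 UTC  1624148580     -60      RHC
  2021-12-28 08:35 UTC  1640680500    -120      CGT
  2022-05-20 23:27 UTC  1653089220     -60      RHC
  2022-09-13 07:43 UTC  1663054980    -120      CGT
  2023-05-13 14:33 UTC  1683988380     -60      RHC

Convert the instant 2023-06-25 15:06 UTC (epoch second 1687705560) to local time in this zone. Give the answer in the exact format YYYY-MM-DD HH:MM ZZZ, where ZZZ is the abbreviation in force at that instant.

Query: 2023-06-25 15:06 UTC
Rule 5/5 (RHC, -01:00): 2023-05-13 14:33 UTC ≤ query < +∞
15·60 + 6 - 60 = 846 min
846 = 0·1440 + 846; 846 = 14·60 + 6 → 14:06, same day
→ 2023-06-25 14:06 RHC

2023-06-25 14:06 RHC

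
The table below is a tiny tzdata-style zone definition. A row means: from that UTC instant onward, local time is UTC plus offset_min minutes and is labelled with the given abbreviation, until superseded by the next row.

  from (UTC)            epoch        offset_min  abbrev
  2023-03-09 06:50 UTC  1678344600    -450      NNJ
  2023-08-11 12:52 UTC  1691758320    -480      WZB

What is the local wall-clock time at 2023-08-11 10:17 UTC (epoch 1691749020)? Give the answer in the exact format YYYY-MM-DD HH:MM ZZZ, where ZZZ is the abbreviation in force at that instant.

2023-08-11 02:47 NNJ

Query: 2023-08-11 10:17 UTC
Rule 1/2 (NNJ, -07:30): 2023-03-09 06:50 UTC ≤ query < 2023-08-11 12:52 UTC
10·60 + 17 - 450 = 167 min
167 = 0·1440 + 167; 167 = 2·60 + 47 → 02:47, same day
→ 2023-08-11 02:47 NNJ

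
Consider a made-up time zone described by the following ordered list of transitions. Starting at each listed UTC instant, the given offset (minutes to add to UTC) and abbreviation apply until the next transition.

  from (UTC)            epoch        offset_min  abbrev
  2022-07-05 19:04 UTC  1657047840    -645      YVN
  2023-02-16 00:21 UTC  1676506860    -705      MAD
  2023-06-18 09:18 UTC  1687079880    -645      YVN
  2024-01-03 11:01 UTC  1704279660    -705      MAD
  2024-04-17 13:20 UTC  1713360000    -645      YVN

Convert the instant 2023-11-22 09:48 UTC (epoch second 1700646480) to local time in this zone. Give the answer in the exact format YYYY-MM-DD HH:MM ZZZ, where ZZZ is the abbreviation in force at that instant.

2023-11-21 23:03 YVN

Query: 2023-11-22 09:48 UTC
Rule 3/5 (YVN, -10:45): 2023-06-18 09:18 UTC ≤ query < 2024-01-03 11:01 UTC
9·60 + 48 - 645 = -57 min
-57 = -1·1440 + 1383; 1383 = 23·60 + 3 → 23:03, 2023-11-22 - 1 day = 2023-11-21
→ 2023-11-21 23:03 YVN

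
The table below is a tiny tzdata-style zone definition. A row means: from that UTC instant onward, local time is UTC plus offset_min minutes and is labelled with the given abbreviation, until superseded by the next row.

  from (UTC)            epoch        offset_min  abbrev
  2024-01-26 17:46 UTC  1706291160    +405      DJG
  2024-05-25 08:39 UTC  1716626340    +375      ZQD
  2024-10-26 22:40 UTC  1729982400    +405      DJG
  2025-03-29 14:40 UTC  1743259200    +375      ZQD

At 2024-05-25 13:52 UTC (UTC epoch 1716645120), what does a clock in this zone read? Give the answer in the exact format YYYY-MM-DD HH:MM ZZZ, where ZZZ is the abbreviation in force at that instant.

2024-05-25 20:07 ZQD

Query: 2024-05-25 13:52 UTC
Rule 2/4 (ZQD, +06:15): 2024-05-25 08:39 UTC ≤ query < 2024-10-26 22:40 UTC
13·60 + 52 + 375 = 1207 min
1207 = 0·1440 + 1207; 1207 = 20·60 + 7 → 20:07, same day
→ 2024-05-25 20:07 ZQD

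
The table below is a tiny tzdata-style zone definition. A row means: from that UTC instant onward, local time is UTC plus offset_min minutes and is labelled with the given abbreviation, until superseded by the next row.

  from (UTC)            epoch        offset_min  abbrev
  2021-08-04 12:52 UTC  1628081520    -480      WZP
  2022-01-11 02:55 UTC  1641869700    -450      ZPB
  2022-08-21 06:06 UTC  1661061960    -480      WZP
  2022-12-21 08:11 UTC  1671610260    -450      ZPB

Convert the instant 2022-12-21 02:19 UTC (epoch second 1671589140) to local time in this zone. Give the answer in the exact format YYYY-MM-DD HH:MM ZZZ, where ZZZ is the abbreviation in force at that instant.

2022-12-20 18:19 WZP

Query: 2022-12-21 02:19 UTC
Rule 3/4 (WZP, -08:00): 2022-08-21 06:06 UTC ≤ query < 2022-12-21 08:11 UTC
2·60 + 19 - 480 = -341 min
-341 = -1·1440 + 1099; 1099 = 18·60 + 19 → 18:19, 2022-12-21 - 1 day = 2022-12-20
→ 2022-12-20 18:19 WZP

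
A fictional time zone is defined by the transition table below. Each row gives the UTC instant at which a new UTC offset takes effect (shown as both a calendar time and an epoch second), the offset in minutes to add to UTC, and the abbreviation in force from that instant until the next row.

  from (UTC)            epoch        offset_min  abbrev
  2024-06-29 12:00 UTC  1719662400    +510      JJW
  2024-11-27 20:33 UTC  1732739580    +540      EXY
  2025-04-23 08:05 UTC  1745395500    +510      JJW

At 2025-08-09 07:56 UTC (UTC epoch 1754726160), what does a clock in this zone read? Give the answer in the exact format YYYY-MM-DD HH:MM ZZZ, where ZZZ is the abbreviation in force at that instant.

Query: 2025-08-09 07:56 UTC
Rule 3/3 (JJW, +08:30): 2025-04-23 08:05 UTC ≤ query < +∞
7·60 + 56 + 510 = 986 min
986 = 0·1440 + 986; 986 = 16·60 + 26 → 16:26, same day
→ 2025-08-09 16:26 JJW

2025-08-09 16:26 JJW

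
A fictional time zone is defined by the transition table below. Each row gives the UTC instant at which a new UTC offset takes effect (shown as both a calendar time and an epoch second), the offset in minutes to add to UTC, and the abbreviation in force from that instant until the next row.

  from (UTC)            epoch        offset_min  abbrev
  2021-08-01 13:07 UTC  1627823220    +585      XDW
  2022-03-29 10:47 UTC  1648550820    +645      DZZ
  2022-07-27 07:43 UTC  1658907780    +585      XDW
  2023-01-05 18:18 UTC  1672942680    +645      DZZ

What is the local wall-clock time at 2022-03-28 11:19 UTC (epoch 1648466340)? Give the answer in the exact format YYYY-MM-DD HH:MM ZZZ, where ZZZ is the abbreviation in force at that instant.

Query: 2022-03-28 11:19 UTC
Rule 1/4 (XDW, +09:45): 2021-08-01 13:07 UTC ≤ query < 2022-03-29 10:47 UTC
11·60 + 19 + 585 = 1264 min
1264 = 0·1440 + 1264; 1264 = 21·60 + 4 → 21:04, same day
→ 2022-03-28 21:04 XDW

2022-03-28 21:04 XDW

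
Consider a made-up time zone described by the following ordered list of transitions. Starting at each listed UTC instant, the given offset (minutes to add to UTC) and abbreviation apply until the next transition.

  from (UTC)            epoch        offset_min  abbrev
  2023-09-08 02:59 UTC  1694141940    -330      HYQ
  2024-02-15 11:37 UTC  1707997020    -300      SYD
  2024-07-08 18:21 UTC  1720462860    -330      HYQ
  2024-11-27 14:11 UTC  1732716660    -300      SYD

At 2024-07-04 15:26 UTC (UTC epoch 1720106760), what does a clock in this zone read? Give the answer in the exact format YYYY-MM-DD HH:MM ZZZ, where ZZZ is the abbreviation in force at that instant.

Query: 2024-07-04 15:26 UTC
Rule 2/4 (SYD, -05:00): 2024-02-15 11:37 UTC ≤ query < 2024-07-08 18:21 UTC
15·60 + 26 - 300 = 626 min
626 = 0·1440 + 626; 626 = 10·60 + 26 → 10:26, same day
→ 2024-07-04 10:26 SYD

2024-07-04 10:26 SYD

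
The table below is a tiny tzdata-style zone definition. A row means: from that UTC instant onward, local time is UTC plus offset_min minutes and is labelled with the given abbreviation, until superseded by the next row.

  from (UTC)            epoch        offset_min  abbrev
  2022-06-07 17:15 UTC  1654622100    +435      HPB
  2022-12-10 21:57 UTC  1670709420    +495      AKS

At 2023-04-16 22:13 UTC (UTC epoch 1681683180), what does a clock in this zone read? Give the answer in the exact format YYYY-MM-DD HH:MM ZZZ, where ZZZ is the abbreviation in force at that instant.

Query: 2023-04-16 22:13 UTC
Rule 2/2 (AKS, +08:15): 2022-12-10 21:57 UTC ≤ query < +∞
22·60 + 13 + 495 = 1828 min
1828 = 1·1440 + 388; 388 = 6·60 + 28 → 06:28, 2023-04-16 + 1 day = 2023-04-17
→ 2023-04-17 06:28 AKS

2023-04-17 06:28 AKS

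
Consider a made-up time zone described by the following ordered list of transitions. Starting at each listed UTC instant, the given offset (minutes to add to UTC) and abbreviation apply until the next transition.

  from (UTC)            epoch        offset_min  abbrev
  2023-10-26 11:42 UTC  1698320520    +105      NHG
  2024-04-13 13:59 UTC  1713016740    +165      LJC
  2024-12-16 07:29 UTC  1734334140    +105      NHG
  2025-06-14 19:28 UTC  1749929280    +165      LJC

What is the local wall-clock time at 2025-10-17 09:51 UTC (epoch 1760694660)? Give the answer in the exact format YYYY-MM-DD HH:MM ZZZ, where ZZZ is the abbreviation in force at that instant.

2025-10-17 12:36 LJC

Query: 2025-10-17 09:51 UTC
Rule 4/4 (LJC, +02:45): 2025-06-14 19:28 UTC ≤ query < +∞
9·60 + 51 + 165 = 756 min
756 = 0·1440 + 756; 756 = 12·60 + 36 → 12:36, same day
→ 2025-10-17 12:36 LJC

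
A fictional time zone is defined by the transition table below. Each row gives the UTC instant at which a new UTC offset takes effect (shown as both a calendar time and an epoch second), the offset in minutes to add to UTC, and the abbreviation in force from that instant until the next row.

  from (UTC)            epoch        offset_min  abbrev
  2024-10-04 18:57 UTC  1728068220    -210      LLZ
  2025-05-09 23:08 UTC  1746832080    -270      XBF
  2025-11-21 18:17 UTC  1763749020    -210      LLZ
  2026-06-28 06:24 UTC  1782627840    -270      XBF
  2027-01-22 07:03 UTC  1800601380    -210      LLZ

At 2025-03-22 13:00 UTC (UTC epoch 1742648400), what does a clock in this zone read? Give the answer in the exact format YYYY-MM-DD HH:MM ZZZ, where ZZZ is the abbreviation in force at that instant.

Query: 2025-03-22 13:00 UTC
Rule 1/5 (LLZ, -03:30): 2024-10-04 18:57 UTC ≤ query < 2025-05-09 23:08 UTC
13·60 + 0 - 210 = 570 min
570 = 0·1440 + 570; 570 = 9·60 + 30 → 09:30, same day
→ 2025-03-22 09:30 LLZ

2025-03-22 09:30 LLZ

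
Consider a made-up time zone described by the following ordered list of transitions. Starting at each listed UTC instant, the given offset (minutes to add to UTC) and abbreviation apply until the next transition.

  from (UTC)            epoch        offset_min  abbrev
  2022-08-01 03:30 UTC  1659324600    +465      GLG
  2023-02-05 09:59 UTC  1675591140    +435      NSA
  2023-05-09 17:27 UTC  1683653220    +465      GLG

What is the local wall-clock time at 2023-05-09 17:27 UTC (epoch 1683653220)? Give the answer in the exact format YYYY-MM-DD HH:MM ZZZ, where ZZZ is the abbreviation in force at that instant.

Query: 2023-05-09 17:27 UTC
Rule 3/3 (GLG, +07:45): 2023-05-09 17:27 UTC ≤ query < +∞
17·60 + 27 + 465 = 1512 min
1512 = 1·1440 + 72; 72 = 1·60 + 12 → 01:12, 2023-05-09 + 1 day = 2023-05-10
→ 2023-05-10 01:12 GLG

2023-05-10 01:12 GLG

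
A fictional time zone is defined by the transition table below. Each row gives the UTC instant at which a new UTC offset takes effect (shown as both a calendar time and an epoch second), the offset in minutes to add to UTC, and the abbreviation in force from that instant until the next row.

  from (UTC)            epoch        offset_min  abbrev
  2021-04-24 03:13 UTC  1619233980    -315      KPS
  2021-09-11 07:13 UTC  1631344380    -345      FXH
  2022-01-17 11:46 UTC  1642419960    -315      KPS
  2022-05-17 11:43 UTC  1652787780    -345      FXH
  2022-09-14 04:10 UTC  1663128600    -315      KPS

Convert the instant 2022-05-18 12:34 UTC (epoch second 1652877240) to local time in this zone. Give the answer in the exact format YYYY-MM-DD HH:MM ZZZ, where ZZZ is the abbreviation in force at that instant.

2022-05-18 06:49 FXH

Query: 2022-05-18 12:34 UTC
Rule 4/5 (FXH, -05:45): 2022-05-17 11:43 UTC ≤ query < 2022-09-14 04:10 UTC
12·60 + 34 - 345 = 409 min
409 = 0·1440 + 409; 409 = 6·60 + 49 → 06:49, same day
→ 2022-05-18 06:49 FXH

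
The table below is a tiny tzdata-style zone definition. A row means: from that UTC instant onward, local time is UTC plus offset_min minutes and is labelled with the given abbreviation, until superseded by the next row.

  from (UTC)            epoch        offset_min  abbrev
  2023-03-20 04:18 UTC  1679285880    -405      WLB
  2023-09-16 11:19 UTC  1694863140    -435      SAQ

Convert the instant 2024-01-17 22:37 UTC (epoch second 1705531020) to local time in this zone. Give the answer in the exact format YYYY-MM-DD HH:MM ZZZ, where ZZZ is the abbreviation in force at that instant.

Query: 2024-01-17 22:37 UTC
Rule 2/2 (SAQ, -07:15): 2023-09-16 11:19 UTC ≤ query < +∞
22·60 + 37 - 435 = 922 min
922 = 0·1440 + 922; 922 = 15·60 + 22 → 15:22, same day
→ 2024-01-17 15:22 SAQ

2024-01-17 15:22 SAQ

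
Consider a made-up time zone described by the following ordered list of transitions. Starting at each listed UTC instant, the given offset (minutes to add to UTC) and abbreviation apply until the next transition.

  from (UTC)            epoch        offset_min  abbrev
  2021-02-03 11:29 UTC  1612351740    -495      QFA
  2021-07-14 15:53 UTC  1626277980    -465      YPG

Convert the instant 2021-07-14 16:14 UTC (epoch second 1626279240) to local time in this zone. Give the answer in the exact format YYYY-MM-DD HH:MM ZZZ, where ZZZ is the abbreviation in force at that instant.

Query: 2021-07-14 16:14 UTC
Rule 2/2 (YPG, -07:45): 2021-07-14 15:53 UTC ≤ query < +∞
16·60 + 14 - 465 = 509 min
509 = 0·1440 + 509; 509 = 8·60 + 29 → 08:29, same day
→ 2021-07-14 08:29 YPG

2021-07-14 08:29 YPG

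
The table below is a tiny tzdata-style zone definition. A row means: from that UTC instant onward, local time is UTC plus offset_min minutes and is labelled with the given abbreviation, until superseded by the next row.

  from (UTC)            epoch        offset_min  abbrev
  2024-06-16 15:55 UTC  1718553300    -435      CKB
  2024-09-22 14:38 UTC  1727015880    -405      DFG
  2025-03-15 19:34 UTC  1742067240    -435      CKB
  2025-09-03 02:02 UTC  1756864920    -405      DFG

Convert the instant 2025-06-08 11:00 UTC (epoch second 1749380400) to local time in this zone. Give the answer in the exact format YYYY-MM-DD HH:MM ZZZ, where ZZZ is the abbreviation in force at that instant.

Query: 2025-06-08 11:00 UTC
Rule 3/4 (CKB, -07:15): 2025-03-15 19:34 UTC ≤ query < 2025-09-03 02:02 UTC
11·60 + 0 - 435 = 225 min
225 = 0·1440 + 225; 225 = 3·60 + 45 → 03:45, same day
→ 2025-06-08 03:45 CKB

2025-06-08 03:45 CKB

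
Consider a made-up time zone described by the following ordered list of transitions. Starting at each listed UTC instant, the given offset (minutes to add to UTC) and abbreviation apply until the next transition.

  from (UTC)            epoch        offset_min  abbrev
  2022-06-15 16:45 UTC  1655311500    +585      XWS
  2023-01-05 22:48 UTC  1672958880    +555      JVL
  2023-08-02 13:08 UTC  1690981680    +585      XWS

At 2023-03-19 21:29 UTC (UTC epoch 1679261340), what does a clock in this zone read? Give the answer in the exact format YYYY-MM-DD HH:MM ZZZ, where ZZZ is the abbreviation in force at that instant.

Query: 2023-03-19 21:29 UTC
Rule 2/3 (JVL, +09:15): 2023-01-05 22:48 UTC ≤ query < 2023-08-02 13:08 UTC
21·60 + 29 + 555 = 1844 min
1844 = 1·1440 + 404; 404 = 6·60 + 44 → 06:44, 2023-03-19 + 1 day = 2023-03-20
→ 2023-03-20 06:44 JVL

2023-03-20 06:44 JVL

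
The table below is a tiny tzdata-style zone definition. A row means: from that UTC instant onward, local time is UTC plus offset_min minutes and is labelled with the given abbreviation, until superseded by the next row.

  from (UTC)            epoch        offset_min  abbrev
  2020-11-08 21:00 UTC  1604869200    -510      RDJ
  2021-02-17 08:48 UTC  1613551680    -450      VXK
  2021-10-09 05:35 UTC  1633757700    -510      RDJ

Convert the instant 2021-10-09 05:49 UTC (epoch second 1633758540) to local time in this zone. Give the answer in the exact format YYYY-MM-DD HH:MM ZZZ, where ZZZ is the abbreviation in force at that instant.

Query: 2021-10-09 05:49 UTC
Rule 3/3 (RDJ, -08:30): 2021-10-09 05:35 UTC ≤ query < +∞
5·60 + 49 - 510 = -161 min
-161 = -1·1440 + 1279; 1279 = 21·60 + 19 → 21:19, 2021-10-09 - 1 day = 2021-10-08
→ 2021-10-08 21:19 RDJ

2021-10-08 21:19 RDJ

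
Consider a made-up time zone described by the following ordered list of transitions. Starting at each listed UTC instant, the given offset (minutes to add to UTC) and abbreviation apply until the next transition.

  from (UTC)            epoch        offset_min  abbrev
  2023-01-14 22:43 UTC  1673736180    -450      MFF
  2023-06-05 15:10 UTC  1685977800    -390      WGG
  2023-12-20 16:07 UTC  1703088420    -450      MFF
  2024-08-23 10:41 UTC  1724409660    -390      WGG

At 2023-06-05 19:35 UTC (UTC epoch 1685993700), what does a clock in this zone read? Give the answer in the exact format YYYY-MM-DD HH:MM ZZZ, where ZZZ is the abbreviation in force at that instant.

Query: 2023-06-05 19:35 UTC
Rule 2/4 (WGG, -06:30): 2023-06-05 15:10 UTC ≤ query < 2023-12-20 16:07 UTC
19·60 + 35 - 390 = 785 min
785 = 0·1440 + 785; 785 = 13·60 + 5 → 13:05, same day
→ 2023-06-05 13:05 WGG

2023-06-05 13:05 WGG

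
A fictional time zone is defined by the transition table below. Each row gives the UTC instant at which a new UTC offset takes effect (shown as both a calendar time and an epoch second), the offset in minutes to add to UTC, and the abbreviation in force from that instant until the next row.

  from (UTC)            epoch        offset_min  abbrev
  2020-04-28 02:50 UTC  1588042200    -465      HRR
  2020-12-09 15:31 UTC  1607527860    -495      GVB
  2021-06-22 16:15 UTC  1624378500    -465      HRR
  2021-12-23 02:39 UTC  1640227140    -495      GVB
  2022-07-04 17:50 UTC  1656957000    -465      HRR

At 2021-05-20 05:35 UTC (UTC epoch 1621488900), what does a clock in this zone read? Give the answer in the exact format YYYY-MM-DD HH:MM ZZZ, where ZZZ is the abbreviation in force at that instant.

Query: 2021-05-20 05:35 UTC
Rule 2/5 (GVB, -08:15): 2020-12-09 15:31 UTC ≤ query < 2021-06-22 16:15 UTC
5·60 + 35 - 495 = -160 min
-160 = -1·1440 + 1280; 1280 = 21·60 + 20 → 21:20, 2021-05-20 - 1 day = 2021-05-19
→ 2021-05-19 21:20 GVB

2021-05-19 21:20 GVB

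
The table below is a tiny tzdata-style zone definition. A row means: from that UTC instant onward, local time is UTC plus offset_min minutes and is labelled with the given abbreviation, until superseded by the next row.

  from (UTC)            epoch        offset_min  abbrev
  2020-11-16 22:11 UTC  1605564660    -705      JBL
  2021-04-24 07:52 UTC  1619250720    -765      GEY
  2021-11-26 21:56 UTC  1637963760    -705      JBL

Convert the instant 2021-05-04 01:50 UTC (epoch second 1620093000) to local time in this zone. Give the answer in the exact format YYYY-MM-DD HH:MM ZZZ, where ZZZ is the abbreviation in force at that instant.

2021-05-03 13:05 GEY

Query: 2021-05-04 01:50 UTC
Rule 2/3 (GEY, -12:45): 2021-04-24 07:52 UTC ≤ query < 2021-11-26 21:56 UTC
1·60 + 50 - 765 = -655 min
-655 = -1·1440 + 785; 785 = 13·60 + 5 → 13:05, 2021-05-04 - 1 day = 2021-05-03
→ 2021-05-03 13:05 GEY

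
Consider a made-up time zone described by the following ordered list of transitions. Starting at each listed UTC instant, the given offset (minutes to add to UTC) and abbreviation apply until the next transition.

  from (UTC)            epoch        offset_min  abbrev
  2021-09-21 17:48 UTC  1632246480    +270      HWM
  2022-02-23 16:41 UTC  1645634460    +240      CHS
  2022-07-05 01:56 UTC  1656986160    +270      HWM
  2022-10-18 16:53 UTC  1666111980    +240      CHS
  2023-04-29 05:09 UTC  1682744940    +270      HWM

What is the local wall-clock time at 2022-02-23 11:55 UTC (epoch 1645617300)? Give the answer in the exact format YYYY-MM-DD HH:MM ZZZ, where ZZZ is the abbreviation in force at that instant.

2022-02-23 16:25 HWM

Query: 2022-02-23 11:55 UTC
Rule 1/5 (HWM, +04:30): 2021-09-21 17:48 UTC ≤ query < 2022-02-23 16:41 UTC
11·60 + 55 + 270 = 985 min
985 = 0·1440 + 985; 985 = 16·60 + 25 → 16:25, same day
→ 2022-02-23 16:25 HWM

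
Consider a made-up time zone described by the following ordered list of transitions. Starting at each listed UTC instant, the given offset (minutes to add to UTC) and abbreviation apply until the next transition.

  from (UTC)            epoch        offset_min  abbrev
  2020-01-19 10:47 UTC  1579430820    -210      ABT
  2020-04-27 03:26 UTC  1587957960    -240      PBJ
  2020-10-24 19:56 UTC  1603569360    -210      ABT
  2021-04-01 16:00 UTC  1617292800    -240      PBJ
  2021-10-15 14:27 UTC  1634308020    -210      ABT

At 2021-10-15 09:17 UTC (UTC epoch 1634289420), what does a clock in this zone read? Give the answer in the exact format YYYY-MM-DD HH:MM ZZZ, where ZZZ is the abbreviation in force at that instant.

2021-10-15 05:17 PBJ

Query: 2021-10-15 09:17 UTC
Rule 4/5 (PBJ, -04:00): 2021-04-01 16:00 UTC ≤ query < 2021-10-15 14:27 UTC
9·60 + 17 - 240 = 317 min
317 = 0·1440 + 317; 317 = 5·60 + 17 → 05:17, same day
→ 2021-10-15 05:17 PBJ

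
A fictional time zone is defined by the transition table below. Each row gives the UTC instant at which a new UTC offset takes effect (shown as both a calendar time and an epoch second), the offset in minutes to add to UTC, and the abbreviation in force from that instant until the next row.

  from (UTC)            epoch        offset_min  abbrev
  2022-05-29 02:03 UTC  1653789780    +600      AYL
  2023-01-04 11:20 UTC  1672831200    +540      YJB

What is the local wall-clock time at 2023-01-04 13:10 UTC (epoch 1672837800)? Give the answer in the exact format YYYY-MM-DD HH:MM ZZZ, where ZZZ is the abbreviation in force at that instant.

2023-01-04 22:10 YJB

Query: 2023-01-04 13:10 UTC
Rule 2/2 (YJB, +09:00): 2023-01-04 11:20 UTC ≤ query < +∞
13·60 + 10 + 540 = 1330 min
1330 = 0·1440 + 1330; 1330 = 22·60 + 10 → 22:10, same day
→ 2023-01-04 22:10 YJB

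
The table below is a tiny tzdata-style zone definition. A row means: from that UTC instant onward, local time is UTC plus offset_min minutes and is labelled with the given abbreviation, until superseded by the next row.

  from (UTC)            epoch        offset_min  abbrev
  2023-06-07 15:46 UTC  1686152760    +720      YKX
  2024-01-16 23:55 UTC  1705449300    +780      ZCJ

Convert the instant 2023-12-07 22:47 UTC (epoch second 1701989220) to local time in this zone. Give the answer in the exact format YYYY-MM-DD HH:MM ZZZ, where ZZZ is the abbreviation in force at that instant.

Query: 2023-12-07 22:47 UTC
Rule 1/2 (YKX, +12:00): 2023-06-07 15:46 UTC ≤ query < 2024-01-16 23:55 UTC
22·60 + 47 + 720 = 2087 min
2087 = 1·1440 + 647; 647 = 10·60 + 47 → 10:47, 2023-12-07 + 1 day = 2023-12-08
→ 2023-12-08 10:47 YKX

2023-12-08 10:47 YKX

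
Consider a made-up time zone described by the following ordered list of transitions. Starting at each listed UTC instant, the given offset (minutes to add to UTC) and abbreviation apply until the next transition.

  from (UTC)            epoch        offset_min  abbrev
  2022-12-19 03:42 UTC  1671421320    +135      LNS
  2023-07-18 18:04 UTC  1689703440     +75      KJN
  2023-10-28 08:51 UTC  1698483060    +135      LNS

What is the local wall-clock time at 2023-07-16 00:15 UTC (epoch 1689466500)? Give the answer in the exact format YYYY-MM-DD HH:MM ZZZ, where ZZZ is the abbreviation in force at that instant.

Query: 2023-07-16 00:15 UTC
Rule 1/3 (LNS, +02:15): 2022-12-19 03:42 UTC ≤ query < 2023-07-18 18:04 UTC
0·60 + 15 + 135 = 150 min
150 = 0·1440 + 150; 150 = 2·60 + 30 → 02:30, same day
→ 2023-07-16 02:30 LNS

2023-07-16 02:30 LNS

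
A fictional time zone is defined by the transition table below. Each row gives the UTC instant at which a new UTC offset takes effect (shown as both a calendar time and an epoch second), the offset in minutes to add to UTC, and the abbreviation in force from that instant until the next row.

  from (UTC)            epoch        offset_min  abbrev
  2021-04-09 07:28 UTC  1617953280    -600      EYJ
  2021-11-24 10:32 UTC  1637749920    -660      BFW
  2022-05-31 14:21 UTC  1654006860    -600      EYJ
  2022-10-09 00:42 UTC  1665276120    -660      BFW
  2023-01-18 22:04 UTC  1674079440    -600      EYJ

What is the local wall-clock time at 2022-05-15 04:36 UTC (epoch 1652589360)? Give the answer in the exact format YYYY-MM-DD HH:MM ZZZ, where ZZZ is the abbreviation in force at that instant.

Query: 2022-05-15 04:36 UTC
Rule 2/5 (BFW, -11:00): 2021-11-24 10:32 UTC ≤ query < 2022-05-31 14:21 UTC
4·60 + 36 - 660 = -384 min
-384 = -1·1440 + 1056; 1056 = 17·60 + 36 → 17:36, 2022-05-15 - 1 day = 2022-05-14
→ 2022-05-14 17:36 BFW

2022-05-14 17:36 BFW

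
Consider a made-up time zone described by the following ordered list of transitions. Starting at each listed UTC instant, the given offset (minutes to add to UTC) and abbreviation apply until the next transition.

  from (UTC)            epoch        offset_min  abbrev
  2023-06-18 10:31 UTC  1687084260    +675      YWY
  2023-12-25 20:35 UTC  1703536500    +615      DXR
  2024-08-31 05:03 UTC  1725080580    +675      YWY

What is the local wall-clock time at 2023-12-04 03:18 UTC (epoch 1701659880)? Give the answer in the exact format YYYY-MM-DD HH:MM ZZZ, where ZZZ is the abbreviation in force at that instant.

2023-12-04 14:33 YWY

Query: 2023-12-04 03:18 UTC
Rule 1/3 (YWY, +11:15): 2023-06-18 10:31 UTC ≤ query < 2023-12-25 20:35 UTC
3·60 + 18 + 675 = 873 min
873 = 0·1440 + 873; 873 = 14·60 + 33 → 14:33, same day
→ 2023-12-04 14:33 YWY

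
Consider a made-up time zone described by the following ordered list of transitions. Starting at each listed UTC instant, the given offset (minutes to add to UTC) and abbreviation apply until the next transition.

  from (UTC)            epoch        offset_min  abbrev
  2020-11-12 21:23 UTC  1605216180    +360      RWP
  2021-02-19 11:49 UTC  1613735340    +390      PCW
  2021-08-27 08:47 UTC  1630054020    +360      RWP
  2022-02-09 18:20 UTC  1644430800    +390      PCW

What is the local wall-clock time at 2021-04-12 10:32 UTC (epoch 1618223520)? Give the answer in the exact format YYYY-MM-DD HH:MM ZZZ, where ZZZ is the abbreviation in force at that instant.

2021-04-12 17:02 PCW

Query: 2021-04-12 10:32 UTC
Rule 2/4 (PCW, +06:30): 2021-02-19 11:49 UTC ≤ query < 2021-08-27 08:47 UTC
10·60 + 32 + 390 = 1022 min
1022 = 0·1440 + 1022; 1022 = 17·60 + 2 → 17:02, same day
→ 2021-04-12 17:02 PCW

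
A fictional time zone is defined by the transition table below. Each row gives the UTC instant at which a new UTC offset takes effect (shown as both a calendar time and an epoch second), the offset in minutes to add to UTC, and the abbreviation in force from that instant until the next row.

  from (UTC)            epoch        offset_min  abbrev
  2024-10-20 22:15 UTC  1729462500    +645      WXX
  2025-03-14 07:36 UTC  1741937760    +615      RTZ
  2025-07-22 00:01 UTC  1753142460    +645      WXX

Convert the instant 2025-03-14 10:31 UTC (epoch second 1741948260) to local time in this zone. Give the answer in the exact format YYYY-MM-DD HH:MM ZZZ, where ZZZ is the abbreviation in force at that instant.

Query: 2025-03-14 10:31 UTC
Rule 2/3 (RTZ, +10:15): 2025-03-14 07:36 UTC ≤ query < 2025-07-22 00:01 UTC
10·60 + 31 + 615 = 1246 min
1246 = 0·1440 + 1246; 1246 = 20·60 + 46 → 20:46, same day
→ 2025-03-14 20:46 RTZ

2025-03-14 20:46 RTZ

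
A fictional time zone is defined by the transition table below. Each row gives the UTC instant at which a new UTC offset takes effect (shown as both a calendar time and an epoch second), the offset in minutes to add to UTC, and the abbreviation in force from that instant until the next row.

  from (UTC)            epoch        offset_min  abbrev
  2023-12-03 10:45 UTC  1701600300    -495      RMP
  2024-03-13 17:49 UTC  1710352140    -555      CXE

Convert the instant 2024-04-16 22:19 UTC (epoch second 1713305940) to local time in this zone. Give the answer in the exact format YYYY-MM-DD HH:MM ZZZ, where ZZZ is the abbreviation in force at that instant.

Query: 2024-04-16 22:19 UTC
Rule 2/2 (CXE, -09:15): 2024-03-13 17:49 UTC ≤ query < +∞
22·60 + 19 - 555 = 784 min
784 = 0·1440 + 784; 784 = 13·60 + 4 → 13:04, same day
→ 2024-04-16 13:04 CXE

2024-04-16 13:04 CXE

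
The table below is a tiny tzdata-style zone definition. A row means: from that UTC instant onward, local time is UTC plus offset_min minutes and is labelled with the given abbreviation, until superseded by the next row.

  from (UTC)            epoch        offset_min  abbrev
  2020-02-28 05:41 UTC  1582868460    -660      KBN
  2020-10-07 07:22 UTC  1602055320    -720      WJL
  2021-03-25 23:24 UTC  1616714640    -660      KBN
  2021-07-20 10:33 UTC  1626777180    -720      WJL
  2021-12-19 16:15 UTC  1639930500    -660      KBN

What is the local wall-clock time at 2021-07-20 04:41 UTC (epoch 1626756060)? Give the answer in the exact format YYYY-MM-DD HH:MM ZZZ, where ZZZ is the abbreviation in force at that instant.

Query: 2021-07-20 04:41 UTC
Rule 3/5 (KBN, -11:00): 2021-03-25 23:24 UTC ≤ query < 2021-07-20 10:33 UTC
4·60 + 41 - 660 = -379 min
-379 = -1·1440 + 1061; 1061 = 17·60 + 41 → 17:41, 2021-07-20 - 1 day = 2021-07-19
→ 2021-07-19 17:41 KBN

2021-07-19 17:41 KBN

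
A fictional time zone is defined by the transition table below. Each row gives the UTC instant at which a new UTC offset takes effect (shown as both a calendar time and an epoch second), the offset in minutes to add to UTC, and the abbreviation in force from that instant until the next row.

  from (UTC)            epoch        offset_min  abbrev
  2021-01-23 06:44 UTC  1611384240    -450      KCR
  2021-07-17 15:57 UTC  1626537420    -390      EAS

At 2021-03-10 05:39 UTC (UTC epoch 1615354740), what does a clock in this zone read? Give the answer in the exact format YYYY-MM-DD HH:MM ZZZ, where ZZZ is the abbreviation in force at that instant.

Query: 2021-03-10 05:39 UTC
Rule 1/2 (KCR, -07:30): 2021-01-23 06:44 UTC ≤ query < 2021-07-17 15:57 UTC
5·60 + 39 - 450 = -111 min
-111 = -1·1440 + 1329; 1329 = 22·60 + 9 → 22:09, 2021-03-10 - 1 day = 2021-03-09
→ 2021-03-09 22:09 KCR

2021-03-09 22:09 KCR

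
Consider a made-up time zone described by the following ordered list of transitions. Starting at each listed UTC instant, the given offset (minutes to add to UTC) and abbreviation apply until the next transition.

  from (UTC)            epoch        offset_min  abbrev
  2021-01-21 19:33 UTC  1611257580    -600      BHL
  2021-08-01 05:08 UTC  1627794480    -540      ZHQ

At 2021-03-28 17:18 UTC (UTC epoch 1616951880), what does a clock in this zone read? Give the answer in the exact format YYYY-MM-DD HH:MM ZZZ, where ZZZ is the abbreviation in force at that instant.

2021-03-28 07:18 BHL

Query: 2021-03-28 17:18 UTC
Rule 1/2 (BHL, -10:00): 2021-01-21 19:33 UTC ≤ query < 2021-08-01 05:08 UTC
17·60 + 18 - 600 = 438 min
438 = 0·1440 + 438; 438 = 7·60 + 18 → 07:18, same day
→ 2021-03-28 07:18 BHL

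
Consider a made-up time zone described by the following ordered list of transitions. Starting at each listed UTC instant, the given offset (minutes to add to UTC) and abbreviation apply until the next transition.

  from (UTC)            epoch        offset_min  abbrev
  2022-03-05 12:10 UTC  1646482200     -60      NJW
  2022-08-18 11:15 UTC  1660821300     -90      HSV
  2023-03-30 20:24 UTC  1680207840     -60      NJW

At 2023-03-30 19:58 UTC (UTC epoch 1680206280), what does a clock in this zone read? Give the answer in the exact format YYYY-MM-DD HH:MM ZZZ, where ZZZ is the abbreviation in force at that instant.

2023-03-30 18:28 HSV

Query: 2023-03-30 19:58 UTC
Rule 2/3 (HSV, -01:30): 2022-08-18 11:15 UTC ≤ query < 2023-03-30 20:24 UTC
19·60 + 58 - 90 = 1108 min
1108 = 0·1440 + 1108; 1108 = 18·60 + 28 → 18:28, same day
→ 2023-03-30 18:28 HSV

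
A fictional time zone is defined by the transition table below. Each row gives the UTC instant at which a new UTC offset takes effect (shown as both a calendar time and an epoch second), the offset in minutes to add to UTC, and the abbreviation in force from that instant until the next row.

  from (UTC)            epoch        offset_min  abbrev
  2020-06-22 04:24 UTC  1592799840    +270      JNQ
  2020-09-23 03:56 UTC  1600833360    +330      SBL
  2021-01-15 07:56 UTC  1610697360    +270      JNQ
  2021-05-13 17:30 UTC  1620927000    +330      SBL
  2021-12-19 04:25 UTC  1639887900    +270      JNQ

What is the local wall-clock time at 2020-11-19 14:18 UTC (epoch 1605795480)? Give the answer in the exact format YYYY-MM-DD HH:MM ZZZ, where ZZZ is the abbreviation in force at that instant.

2020-11-19 19:48 SBL

Query: 2020-11-19 14:18 UTC
Rule 2/5 (SBL, +05:30): 2020-09-23 03:56 UTC ≤ query < 2021-01-15 07:56 UTC
14·60 + 18 + 330 = 1188 min
1188 = 0·1440 + 1188; 1188 = 19·60 + 48 → 19:48, same day
→ 2020-11-19 19:48 SBL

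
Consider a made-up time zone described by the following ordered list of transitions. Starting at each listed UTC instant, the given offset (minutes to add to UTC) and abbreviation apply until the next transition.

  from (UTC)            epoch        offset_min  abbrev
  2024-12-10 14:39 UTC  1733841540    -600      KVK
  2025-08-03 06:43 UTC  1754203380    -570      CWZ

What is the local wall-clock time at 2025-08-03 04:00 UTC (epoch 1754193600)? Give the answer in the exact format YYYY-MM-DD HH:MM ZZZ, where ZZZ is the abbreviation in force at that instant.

2025-08-02 18:00 KVK

Query: 2025-08-03 04:00 UTC
Rule 1/2 (KVK, -10:00): 2024-12-10 14:39 UTC ≤ query < 2025-08-03 06:43 UTC
4·60 + 0 - 600 = -360 min
-360 = -1·1440 + 1080; 1080 = 18·60 + 0 → 18:00, 2025-08-03 - 1 day = 2025-08-02
→ 2025-08-02 18:00 KVK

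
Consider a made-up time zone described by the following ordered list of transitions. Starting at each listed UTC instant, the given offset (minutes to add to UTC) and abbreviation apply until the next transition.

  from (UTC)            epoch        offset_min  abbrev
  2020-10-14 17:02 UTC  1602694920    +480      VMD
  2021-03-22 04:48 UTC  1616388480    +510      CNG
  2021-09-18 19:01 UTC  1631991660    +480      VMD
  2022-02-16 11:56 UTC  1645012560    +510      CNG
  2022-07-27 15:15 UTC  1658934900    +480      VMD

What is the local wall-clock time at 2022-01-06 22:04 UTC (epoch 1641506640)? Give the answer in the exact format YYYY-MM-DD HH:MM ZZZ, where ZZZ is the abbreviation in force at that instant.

2022-01-07 06:04 VMD

Query: 2022-01-06 22:04 UTC
Rule 3/5 (VMD, +08:00): 2021-09-18 19:01 UTC ≤ query < 2022-02-16 11:56 UTC
22·60 + 4 + 480 = 1804 min
1804 = 1·1440 + 364; 364 = 6·60 + 4 → 06:04, 2022-01-06 + 1 day = 2022-01-07
→ 2022-01-07 06:04 VMD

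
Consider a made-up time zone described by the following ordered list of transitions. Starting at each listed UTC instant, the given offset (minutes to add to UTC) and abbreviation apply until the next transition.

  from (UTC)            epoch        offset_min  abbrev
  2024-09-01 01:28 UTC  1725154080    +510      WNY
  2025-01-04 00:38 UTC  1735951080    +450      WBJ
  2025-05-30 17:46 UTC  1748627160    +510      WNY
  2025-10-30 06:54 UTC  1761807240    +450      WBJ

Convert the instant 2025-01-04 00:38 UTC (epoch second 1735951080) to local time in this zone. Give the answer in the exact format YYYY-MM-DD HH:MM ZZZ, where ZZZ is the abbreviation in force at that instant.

2025-01-04 08:08 WBJ

Query: 2025-01-04 00:38 UTC
Rule 2/4 (WBJ, +07:30): 2025-01-04 00:38 UTC ≤ query < 2025-05-30 17:46 UTC
0·60 + 38 + 450 = 488 min
488 = 0·1440 + 488; 488 = 8·60 + 8 → 08:08, same day
→ 2025-01-04 08:08 WBJ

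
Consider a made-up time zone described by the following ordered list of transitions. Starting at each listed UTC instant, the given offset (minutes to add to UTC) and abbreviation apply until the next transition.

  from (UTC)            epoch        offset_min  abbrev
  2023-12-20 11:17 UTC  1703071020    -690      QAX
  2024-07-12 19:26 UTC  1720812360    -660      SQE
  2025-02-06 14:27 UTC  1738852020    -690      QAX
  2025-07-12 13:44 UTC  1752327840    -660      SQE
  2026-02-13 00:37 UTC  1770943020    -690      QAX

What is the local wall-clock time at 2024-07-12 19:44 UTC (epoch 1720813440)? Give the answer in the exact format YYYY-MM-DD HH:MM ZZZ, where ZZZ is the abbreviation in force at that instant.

2024-07-12 08:44 SQE

Query: 2024-07-12 19:44 UTC
Rule 2/5 (SQE, -11:00): 2024-07-12 19:26 UTC ≤ query < 2025-02-06 14:27 UTC
19·60 + 44 - 660 = 524 min
524 = 0·1440 + 524; 524 = 8·60 + 44 → 08:44, same day
→ 2024-07-12 08:44 SQE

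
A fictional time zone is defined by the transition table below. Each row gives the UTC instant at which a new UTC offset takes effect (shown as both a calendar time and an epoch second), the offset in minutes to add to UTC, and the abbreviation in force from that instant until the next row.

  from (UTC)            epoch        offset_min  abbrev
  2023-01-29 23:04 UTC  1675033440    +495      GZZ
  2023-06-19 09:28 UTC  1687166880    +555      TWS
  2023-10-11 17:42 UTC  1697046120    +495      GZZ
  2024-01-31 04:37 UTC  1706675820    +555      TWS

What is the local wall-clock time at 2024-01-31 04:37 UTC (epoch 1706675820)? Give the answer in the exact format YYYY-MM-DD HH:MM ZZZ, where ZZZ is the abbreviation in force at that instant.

Query: 2024-01-31 04:37 UTC
Rule 4/4 (TWS, +09:15): 2024-01-31 04:37 UTC ≤ query < +∞
4·60 + 37 + 555 = 832 min
832 = 0·1440 + 832; 832 = 13·60 + 52 → 13:52, same day
→ 2024-01-31 13:52 TWS

2024-01-31 13:52 TWS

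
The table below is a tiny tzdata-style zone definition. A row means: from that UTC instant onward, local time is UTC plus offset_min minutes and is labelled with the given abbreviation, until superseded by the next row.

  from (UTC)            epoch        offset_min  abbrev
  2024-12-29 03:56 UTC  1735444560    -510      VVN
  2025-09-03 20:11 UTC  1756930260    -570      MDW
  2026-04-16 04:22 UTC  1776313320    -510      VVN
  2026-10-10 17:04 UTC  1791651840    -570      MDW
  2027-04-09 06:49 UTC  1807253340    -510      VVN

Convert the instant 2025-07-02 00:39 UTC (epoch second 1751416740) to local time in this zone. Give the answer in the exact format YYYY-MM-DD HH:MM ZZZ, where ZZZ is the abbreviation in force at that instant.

2025-07-01 16:09 VVN

Query: 2025-07-02 00:39 UTC
Rule 1/5 (VVN, -08:30): 2024-12-29 03:56 UTC ≤ query < 2025-09-03 20:11 UTC
0·60 + 39 - 510 = -471 min
-471 = -1·1440 + 969; 969 = 16·60 + 9 → 16:09, 2025-07-02 - 1 day = 2025-07-01
→ 2025-07-01 16:09 VVN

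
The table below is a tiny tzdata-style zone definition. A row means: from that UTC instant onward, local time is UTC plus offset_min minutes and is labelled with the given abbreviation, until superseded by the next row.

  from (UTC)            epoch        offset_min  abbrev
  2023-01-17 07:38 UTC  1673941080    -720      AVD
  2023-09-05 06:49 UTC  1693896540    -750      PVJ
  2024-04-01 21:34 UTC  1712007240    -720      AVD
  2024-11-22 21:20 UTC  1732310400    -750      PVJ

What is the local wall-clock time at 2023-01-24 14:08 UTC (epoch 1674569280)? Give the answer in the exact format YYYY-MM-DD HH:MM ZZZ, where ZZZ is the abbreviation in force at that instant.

Query: 2023-01-24 14:08 UTC
Rule 1/4 (AVD, -12:00): 2023-01-17 07:38 UTC ≤ query < 2023-09-05 06:49 UTC
14·60 + 8 - 720 = 128 min
128 = 0·1440 + 128; 128 = 2·60 + 8 → 02:08, same day
→ 2023-01-24 02:08 AVD

2023-01-24 02:08 AVD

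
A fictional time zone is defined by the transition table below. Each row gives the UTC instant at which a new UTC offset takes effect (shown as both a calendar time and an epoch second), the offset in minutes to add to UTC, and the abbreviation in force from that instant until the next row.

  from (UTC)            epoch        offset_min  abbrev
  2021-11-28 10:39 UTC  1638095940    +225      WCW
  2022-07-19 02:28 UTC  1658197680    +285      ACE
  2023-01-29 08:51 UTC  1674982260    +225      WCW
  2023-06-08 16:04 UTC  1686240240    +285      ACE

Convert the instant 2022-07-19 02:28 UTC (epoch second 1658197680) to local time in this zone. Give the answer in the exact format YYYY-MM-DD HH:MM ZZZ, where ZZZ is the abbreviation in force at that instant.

Query: 2022-07-19 02:28 UTC
Rule 2/4 (ACE, +04:45): 2022-07-19 02:28 UTC ≤ query < 2023-01-29 08:51 UTC
2·60 + 28 + 285 = 433 min
433 = 0·1440 + 433; 433 = 7·60 + 13 → 07:13, same day
→ 2022-07-19 07:13 ACE

2022-07-19 07:13 ACE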